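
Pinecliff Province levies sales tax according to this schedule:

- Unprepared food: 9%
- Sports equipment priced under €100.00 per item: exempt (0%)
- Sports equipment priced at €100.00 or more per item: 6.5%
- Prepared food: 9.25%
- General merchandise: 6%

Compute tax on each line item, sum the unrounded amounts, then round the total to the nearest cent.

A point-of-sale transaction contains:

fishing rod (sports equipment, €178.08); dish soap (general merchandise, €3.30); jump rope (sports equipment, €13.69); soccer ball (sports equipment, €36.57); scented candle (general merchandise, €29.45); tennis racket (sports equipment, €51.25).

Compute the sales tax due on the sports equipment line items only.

€11.58

Fishing rod €178.08: sports equipment, €100.00 or more → 6.5% → €11.5752
Jump rope €13.69: sports equipment, under €100.00 → 0% → €0.00
Soccer ball €36.57: sports equipment, under €100.00 → 0% → €0.00
Tennis racket €51.25: sports equipment, under €100.00 → 0% → €0.00
Tax on sports equipment: unrounded sum = €11.5752 → €11.58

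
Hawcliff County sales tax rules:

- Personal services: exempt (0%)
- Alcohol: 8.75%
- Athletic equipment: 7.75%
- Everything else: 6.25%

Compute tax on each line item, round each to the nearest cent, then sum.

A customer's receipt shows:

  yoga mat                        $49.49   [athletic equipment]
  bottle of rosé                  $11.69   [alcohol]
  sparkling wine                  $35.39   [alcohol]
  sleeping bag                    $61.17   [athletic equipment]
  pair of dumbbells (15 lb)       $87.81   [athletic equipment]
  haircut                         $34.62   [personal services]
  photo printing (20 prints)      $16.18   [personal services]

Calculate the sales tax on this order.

Yoga mat $49.49: athletic equipment → 7.75% → $3.84
Bottle of rosé $11.69: alcohol → 8.75% → $1.02
Sparkling wine $35.39: alcohol → 8.75% → $3.10
Sleeping bag $61.17: athletic equipment → 7.75% → $4.74
Pair of dumbbells (15 lb) $87.81: athletic equipment → 7.75% → $6.81
Haircut $34.62: personal services → 0% → $0.00
Photo printing (20 prints) $16.18: personal services → 0% → $0.00
Total tax = $3.84 + $1.02 + $3.10 + $4.74 + $6.81 = $19.51

$19.51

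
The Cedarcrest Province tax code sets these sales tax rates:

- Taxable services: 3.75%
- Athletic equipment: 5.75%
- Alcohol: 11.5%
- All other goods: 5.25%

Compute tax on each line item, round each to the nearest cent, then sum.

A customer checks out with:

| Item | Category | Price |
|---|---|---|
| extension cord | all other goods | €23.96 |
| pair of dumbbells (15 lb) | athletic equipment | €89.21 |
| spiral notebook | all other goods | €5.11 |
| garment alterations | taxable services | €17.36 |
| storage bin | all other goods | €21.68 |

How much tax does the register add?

€8.45

Extension cord €23.96: all other goods → 5.25% → €1.26
Pair of dumbbells (15 lb) €89.21: athletic equipment → 5.75% → €5.13
Spiral notebook €5.11: all other goods → 5.25% → €0.27
Garment alterations €17.36: taxable services → 3.75% → €0.65
Storage bin €21.68: all other goods → 5.25% → €1.14
Total tax = €1.26 + €5.13 + €0.27 + €0.65 + €1.14 = €8.45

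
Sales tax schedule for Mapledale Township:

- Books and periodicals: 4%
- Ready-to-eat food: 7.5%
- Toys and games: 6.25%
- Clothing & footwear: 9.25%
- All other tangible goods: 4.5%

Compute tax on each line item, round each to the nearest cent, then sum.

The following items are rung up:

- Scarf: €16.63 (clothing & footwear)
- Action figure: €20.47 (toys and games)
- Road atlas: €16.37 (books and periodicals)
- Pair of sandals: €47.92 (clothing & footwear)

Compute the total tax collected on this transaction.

€7.90

Scarf €16.63: clothing & footwear → 9.25% → €1.54
Action figure €20.47: toys and games → 6.25% → €1.28
Road atlas €16.37: books and periodicals → 4% → €0.65
Pair of sandals €47.92: clothing & footwear → 9.25% → €4.43
Total tax = €1.54 + €1.28 + €0.65 + €4.43 = €7.90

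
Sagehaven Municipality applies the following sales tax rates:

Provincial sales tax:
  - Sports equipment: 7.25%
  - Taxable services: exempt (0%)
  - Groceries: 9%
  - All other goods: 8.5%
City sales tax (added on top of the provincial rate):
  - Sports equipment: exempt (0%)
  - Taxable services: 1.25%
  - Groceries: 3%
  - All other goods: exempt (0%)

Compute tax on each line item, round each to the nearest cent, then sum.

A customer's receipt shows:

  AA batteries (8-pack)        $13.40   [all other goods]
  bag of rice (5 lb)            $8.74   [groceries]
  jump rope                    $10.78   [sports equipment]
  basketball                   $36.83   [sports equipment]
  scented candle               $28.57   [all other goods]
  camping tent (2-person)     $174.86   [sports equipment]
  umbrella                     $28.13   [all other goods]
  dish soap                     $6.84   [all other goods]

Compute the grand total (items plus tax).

$331.87

AA batteries (8-pack) $13.40: all other goods → 8.5% + 0% city = 8.5% → $1.14
Bag of rice (5 lb) $8.74: groceries → 9% + 3% city = 12% → $1.05
Jump rope $10.78: sports equipment → 7.25% + 0% city = 7.25% → $0.78
Basketball $36.83: sports equipment → 7.25% + 0% city = 7.25% → $2.67
Scented candle $28.57: all other goods → 8.5% + 0% city = 8.5% → $2.43
Camping tent (2-person) $174.86: sports equipment → 7.25% + 0% city = 7.25% → $12.68
Umbrella $28.13: all other goods → 8.5% + 0% city = 8.5% → $2.39
Dish soap $6.84: all other goods → 8.5% + 0% city = 8.5% → $0.58
Subtotal = $308.15; tax = $23.72; total due = $331.87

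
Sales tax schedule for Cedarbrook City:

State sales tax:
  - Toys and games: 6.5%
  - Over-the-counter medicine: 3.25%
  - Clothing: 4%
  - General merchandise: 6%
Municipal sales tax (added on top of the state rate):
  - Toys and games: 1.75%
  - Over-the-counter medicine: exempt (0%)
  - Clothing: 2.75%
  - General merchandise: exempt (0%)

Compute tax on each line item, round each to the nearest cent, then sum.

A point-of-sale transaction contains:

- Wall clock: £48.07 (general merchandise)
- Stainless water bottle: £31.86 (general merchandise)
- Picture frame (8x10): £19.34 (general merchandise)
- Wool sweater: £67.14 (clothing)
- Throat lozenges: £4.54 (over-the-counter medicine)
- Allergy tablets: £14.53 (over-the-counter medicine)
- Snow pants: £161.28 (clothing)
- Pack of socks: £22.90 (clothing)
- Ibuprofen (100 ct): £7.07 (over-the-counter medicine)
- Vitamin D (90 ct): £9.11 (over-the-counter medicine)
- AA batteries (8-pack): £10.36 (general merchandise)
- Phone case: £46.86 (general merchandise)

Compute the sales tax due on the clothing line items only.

Wool sweater £67.14: clothing → 4% + 2.75% municipal = 6.75% → £4.53
Snow pants £161.28: clothing → 4% + 2.75% municipal = 6.75% → £10.89
Pack of socks £22.90: clothing → 4% + 2.75% municipal = 6.75% → £1.55
Tax on clothing = £4.53 + £10.89 + £1.55 = £16.97

£16.97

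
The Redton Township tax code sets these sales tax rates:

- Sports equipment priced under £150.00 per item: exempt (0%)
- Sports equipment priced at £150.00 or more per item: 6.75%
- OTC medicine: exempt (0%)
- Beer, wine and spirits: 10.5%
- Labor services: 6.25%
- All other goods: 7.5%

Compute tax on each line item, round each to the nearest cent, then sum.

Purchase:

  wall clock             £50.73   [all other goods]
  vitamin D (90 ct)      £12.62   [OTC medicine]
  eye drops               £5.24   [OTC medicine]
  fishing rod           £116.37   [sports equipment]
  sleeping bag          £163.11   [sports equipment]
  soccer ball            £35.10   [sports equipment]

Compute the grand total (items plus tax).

Wall clock £50.73: all other goods → 7.5% → £3.80
Vitamin D (90 ct) £12.62: OTC medicine → 0% → £0.00
Eye drops £5.24: OTC medicine → 0% → £0.00
Fishing rod £116.37: sports equipment, under £150.00 → 0% → £0.00
Sleeping bag £163.11: sports equipment, £150.00 or more → 6.75% → £11.01
Soccer ball £35.10: sports equipment, under £150.00 → 0% → £0.00
Subtotal = £383.17; tax = £14.81; total due = £397.98

£397.98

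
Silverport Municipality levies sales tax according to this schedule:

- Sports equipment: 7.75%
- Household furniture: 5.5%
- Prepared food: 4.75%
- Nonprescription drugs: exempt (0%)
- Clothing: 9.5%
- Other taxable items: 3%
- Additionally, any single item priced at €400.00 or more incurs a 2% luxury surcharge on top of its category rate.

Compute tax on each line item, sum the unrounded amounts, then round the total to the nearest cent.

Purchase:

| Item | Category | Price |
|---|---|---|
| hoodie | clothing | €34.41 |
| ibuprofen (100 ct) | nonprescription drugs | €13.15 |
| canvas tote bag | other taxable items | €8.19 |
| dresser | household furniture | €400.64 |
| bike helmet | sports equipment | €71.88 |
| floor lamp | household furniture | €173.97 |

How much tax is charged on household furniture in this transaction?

€39.62

Dresser €400.64: household furniture → 5.5% + 2% surcharge = 7.5% → €30.048
Floor lamp €173.97: household furniture → 5.5% → €9.56835
Tax on household furniture: unrounded sum = €39.61635 → €39.62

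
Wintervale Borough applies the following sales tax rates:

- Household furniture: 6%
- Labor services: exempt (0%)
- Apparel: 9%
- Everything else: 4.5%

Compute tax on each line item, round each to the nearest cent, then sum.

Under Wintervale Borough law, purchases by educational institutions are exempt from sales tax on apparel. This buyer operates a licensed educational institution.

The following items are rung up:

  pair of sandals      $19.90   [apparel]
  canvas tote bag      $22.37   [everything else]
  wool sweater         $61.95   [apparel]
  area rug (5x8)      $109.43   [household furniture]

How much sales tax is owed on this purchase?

Pair of sandals $19.90: apparel, buyer-exempt → 0% → $0.00
Canvas tote bag $22.37: everything else → 4.5% → $1.01
Wool sweater $61.95: apparel, buyer-exempt → 0% → $0.00
Area rug (5x8) $109.43: household furniture → 6% → $6.57
Total tax = $1.01 + $6.57 = $7.58

$7.58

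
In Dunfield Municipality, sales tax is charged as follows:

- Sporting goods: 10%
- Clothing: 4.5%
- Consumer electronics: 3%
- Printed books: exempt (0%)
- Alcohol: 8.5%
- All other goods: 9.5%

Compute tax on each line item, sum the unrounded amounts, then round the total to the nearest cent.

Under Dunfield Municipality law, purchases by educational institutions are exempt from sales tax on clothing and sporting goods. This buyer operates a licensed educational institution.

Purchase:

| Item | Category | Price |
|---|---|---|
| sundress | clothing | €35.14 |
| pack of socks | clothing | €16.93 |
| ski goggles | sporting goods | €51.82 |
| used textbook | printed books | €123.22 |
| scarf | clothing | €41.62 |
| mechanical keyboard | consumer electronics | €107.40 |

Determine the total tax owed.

€3.22

Sundress €35.14: clothing, buyer-exempt → 0% → €0.00
Pack of socks €16.93: clothing, buyer-exempt → 0% → €0.00
Ski goggles €51.82: sporting goods, buyer-exempt → 0% → €0.00
Used textbook €123.22: printed books → 0% → €0.00
Scarf €41.62: clothing, buyer-exempt → 0% → €0.00
Mechanical keyboard €107.40: consumer electronics → 3% → €3.222
Unrounded tax sum = €3.222 → €3.22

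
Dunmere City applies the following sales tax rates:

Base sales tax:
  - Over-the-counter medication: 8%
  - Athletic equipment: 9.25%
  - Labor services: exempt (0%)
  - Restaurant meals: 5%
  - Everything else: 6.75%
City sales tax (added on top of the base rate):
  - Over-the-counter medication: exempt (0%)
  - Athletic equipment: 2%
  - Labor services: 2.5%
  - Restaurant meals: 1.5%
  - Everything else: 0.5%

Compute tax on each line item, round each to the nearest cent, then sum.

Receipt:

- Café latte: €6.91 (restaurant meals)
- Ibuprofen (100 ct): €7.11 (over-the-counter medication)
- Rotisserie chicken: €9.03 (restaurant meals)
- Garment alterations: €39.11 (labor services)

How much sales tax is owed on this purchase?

Café latte €6.91: restaurant meals → 5% + 1.5% city = 6.5% → €0.45
Ibuprofen (100 ct) €7.11: over-the-counter medication → 8% + 0% city = 8% → €0.57
Rotisserie chicken €9.03: restaurant meals → 5% + 1.5% city = 6.5% → €0.59
Garment alterations €39.11: labor services → 0% + 2.5% city = 2.5% → €0.98
Total tax = €0.45 + €0.57 + €0.59 + €0.98 = €2.59

€2.59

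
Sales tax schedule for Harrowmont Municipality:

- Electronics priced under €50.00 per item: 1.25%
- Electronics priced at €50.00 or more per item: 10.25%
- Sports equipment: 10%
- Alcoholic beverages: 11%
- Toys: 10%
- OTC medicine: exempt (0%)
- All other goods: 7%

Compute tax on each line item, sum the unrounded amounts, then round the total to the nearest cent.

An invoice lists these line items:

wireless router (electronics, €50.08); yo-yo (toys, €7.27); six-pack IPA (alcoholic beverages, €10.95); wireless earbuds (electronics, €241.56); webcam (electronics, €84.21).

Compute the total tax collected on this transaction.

€40.46

Wireless router €50.08: electronics, €50.00 or more → 10.25% → €5.1332
Yo-yo €7.27: toys → 10% → €0.727
Six-pack IPA €10.95: alcoholic beverages → 11% → €1.2045
Wireless earbuds €241.56: electronics, €50.00 or more → 10.25% → €24.7599
Webcam €84.21: electronics, €50.00 or more → 10.25% → €8.631525
Unrounded tax sum = €40.456125 → €40.46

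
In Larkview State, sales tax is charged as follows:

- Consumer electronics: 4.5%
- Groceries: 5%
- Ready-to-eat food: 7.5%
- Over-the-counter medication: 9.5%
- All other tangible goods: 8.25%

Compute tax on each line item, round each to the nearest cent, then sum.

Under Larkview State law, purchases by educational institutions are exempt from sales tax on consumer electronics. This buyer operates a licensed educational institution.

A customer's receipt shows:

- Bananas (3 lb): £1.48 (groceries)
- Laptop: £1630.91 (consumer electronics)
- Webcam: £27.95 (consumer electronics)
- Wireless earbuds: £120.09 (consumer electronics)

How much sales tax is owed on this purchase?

Bananas (3 lb) £1.48: groceries → 5% → £0.07
Laptop £1630.91: consumer electronics, buyer-exempt → 0% → £0.00
Webcam £27.95: consumer electronics, buyer-exempt → 0% → £0.00
Wireless earbuds £120.09: consumer electronics, buyer-exempt → 0% → £0.00
Total tax = £0.07

£0.07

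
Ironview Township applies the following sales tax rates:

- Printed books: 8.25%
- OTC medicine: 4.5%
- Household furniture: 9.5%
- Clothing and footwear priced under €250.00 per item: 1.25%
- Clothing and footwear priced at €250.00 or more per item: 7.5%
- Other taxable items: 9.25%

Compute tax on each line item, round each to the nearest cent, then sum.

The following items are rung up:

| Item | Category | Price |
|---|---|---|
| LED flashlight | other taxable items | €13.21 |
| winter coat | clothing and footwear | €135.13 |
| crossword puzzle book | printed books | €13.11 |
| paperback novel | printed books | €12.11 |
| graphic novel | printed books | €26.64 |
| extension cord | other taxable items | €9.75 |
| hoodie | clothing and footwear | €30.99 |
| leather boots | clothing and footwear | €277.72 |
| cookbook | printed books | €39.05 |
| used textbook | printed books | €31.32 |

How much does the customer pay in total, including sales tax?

€624.14

LED flashlight €13.21: other taxable items → 9.25% → €1.22
Winter coat €135.13: clothing and footwear, under €250.00 → 1.25% → €1.69
Crossword puzzle book €13.11: printed books → 8.25% → €1.08
Paperback novel €12.11: printed books → 8.25% → €1.00
Graphic novel €26.64: printed books → 8.25% → €2.20
Extension cord €9.75: other taxable items → 9.25% → €0.90
Hoodie €30.99: clothing and footwear, under €250.00 → 1.25% → €0.39
Leather boots €277.72: clothing and footwear, €250.00 or more → 7.5% → €20.83
Cookbook €39.05: printed books → 8.25% → €3.22
Used textbook €31.32: printed books → 8.25% → €2.58
Subtotal = €589.03; tax = €35.11; total due = €624.14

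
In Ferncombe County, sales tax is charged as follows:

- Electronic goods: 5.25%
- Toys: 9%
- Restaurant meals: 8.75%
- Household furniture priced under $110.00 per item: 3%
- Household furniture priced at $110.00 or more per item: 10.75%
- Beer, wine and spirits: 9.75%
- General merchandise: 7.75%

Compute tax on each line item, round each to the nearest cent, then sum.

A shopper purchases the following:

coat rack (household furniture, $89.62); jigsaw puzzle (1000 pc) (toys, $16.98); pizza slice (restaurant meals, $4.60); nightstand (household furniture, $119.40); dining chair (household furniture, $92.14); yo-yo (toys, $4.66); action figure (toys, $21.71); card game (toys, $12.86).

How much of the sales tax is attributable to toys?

$5.06

Jigsaw puzzle (1000 pc) $16.98: toys → 9% → $1.53
Yo-yo $4.66: toys → 9% → $0.42
Action figure $21.71: toys → 9% → $1.95
Card game $12.86: toys → 9% → $1.16
Tax on toys = $1.53 + $0.42 + $1.95 + $1.16 = $5.06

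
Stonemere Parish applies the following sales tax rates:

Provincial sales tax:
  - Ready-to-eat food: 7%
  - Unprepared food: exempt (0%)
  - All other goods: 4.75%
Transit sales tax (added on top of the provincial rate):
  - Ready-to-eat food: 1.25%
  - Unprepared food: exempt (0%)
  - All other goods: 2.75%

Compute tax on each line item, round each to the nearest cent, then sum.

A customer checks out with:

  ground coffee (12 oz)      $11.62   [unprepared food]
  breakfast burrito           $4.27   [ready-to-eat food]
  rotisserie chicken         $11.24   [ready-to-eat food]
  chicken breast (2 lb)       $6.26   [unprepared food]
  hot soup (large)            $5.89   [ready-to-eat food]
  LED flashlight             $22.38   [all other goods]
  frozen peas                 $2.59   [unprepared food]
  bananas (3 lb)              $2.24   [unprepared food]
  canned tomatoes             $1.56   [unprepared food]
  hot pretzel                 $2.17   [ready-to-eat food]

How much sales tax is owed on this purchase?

Ground coffee (12 oz) $11.62: unprepared food → 0% + 0% transit = 0% → $0.00
Breakfast burrito $4.27: ready-to-eat food → 7% + 1.25% transit = 8.25% → $0.35
Rotisserie chicken $11.24: ready-to-eat food → 7% + 1.25% transit = 8.25% → $0.93
Chicken breast (2 lb) $6.26: unprepared food → 0% + 0% transit = 0% → $0.00
Hot soup (large) $5.89: ready-to-eat food → 7% + 1.25% transit = 8.25% → $0.49
LED flashlight $22.38: all other goods → 4.75% + 2.75% transit = 7.5% → $1.68
Frozen peas $2.59: unprepared food → 0% + 0% transit = 0% → $0.00
Bananas (3 lb) $2.24: unprepared food → 0% + 0% transit = 0% → $0.00
Canned tomatoes $1.56: unprepared food → 0% + 0% transit = 0% → $0.00
Hot pretzel $2.17: ready-to-eat food → 7% + 1.25% transit = 8.25% → $0.18
Total tax = $0.35 + $0.93 + $0.49 + $1.68 + $0.18 = $3.63

$3.63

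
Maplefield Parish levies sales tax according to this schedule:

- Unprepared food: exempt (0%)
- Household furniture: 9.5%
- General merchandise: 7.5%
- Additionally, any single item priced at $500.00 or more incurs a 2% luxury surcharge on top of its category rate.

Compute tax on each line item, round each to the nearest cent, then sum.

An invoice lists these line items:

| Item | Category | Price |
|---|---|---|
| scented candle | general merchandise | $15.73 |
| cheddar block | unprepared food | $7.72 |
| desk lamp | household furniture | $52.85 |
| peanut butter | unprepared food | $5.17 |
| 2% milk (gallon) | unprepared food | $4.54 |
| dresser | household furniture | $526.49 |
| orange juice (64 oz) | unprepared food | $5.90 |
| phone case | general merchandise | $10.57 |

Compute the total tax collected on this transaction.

Scented candle $15.73: general merchandise → 7.5% → $1.18
Cheddar block $7.72: unprepared food → 0% → $0.00
Desk lamp $52.85: household furniture → 9.5% → $5.02
Peanut butter $5.17: unprepared food → 0% → $0.00
2% milk (gallon) $4.54: unprepared food → 0% → $0.00
Dresser $526.49: household furniture → 9.5% + 2% surcharge = 11.5% → $60.55
Orange juice (64 oz) $5.90: unprepared food → 0% → $0.00
Phone case $10.57: general merchandise → 7.5% → $0.79
Total tax = $1.18 + $5.02 + $60.55 + $0.79 = $67.54

$67.54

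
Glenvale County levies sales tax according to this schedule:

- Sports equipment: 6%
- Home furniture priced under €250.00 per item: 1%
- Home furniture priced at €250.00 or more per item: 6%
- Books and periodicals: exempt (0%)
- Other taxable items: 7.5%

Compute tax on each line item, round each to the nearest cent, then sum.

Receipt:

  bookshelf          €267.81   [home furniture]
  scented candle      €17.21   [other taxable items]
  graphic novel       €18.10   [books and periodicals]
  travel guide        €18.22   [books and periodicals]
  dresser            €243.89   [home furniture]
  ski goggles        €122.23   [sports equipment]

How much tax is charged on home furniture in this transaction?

Bookshelf €267.81: home furniture, €250.00 or more → 6% → €16.07
Dresser €243.89: home furniture, under €250.00 → 1% → €2.44
Tax on home furniture = €16.07 + €2.44 = €18.51

€18.51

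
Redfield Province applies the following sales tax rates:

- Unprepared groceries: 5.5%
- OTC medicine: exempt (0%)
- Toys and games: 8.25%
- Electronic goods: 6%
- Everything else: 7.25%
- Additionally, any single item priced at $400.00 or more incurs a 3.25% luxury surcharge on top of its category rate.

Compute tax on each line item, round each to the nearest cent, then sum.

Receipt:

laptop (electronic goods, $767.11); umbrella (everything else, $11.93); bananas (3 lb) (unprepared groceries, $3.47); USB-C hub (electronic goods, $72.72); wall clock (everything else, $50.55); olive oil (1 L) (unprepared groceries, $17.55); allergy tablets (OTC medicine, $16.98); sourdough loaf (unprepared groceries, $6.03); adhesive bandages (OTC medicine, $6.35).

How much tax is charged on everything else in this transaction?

$4.52

Umbrella $11.93: everything else → 7.25% → $0.86
Wall clock $50.55: everything else → 7.25% → $3.66
Tax on everything else = $0.86 + $3.66 = $4.52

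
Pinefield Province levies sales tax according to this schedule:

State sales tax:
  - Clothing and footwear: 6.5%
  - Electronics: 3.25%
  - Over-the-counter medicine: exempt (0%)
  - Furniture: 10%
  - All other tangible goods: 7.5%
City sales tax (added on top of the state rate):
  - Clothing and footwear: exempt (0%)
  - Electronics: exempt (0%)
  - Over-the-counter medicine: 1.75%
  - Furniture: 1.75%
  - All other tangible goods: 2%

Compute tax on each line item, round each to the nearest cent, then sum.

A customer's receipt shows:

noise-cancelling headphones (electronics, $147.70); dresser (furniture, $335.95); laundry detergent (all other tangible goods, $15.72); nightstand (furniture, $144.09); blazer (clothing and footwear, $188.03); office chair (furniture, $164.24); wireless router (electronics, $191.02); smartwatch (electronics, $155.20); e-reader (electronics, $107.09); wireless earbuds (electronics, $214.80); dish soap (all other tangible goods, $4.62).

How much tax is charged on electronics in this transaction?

$26.51

Noise-cancelling headphones $147.70: electronics → 3.25% + 0% city = 3.25% → $4.80
Wireless router $191.02: electronics → 3.25% + 0% city = 3.25% → $6.21
Smartwatch $155.20: electronics → 3.25% + 0% city = 3.25% → $5.04
E-reader $107.09: electronics → 3.25% + 0% city = 3.25% → $3.48
Wireless earbuds $214.80: electronics → 3.25% + 0% city = 3.25% → $6.98
Tax on electronics = $4.80 + $6.21 + $5.04 + $3.48 + $6.98 = $26.51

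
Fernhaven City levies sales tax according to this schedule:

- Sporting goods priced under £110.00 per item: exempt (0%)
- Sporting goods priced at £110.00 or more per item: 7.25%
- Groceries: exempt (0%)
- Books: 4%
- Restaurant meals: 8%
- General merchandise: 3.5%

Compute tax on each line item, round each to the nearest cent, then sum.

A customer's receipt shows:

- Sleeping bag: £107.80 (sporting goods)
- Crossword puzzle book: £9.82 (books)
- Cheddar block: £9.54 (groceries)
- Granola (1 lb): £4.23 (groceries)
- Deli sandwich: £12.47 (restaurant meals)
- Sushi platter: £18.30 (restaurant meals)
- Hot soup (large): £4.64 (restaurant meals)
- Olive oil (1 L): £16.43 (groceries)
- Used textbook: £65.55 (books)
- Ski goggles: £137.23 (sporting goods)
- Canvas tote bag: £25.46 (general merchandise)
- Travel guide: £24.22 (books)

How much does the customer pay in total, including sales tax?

£453.34

Sleeping bag £107.80: sporting goods, under £110.00 → 0% → £0.00
Crossword puzzle book £9.82: books → 4% → £0.39
Cheddar block £9.54: groceries → 0% → £0.00
Granola (1 lb) £4.23: groceries → 0% → £0.00
Deli sandwich £12.47: restaurant meals → 8% → £1.00
Sushi platter £18.30: restaurant meals → 8% → £1.46
Hot soup (large) £4.64: restaurant meals → 8% → £0.37
Olive oil (1 L) £16.43: groceries → 0% → £0.00
Used textbook £65.55: books → 4% → £2.62
Ski goggles £137.23: sporting goods, £110.00 or more → 7.25% → £9.95
Canvas tote bag £25.46: general merchandise → 3.5% → £0.89
Travel guide £24.22: books → 4% → £0.97
Subtotal = £435.69; tax = £17.65; total due = £453.34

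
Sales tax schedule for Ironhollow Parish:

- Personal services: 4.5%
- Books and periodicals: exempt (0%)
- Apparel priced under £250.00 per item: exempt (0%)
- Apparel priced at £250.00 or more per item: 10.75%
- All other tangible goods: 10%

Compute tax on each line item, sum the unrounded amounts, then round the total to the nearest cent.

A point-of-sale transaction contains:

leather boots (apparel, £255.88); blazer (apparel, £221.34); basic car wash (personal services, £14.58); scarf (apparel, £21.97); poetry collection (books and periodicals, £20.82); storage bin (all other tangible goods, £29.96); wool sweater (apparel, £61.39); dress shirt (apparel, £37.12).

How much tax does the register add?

Leather boots £255.88: apparel, £250.00 or more → 10.75% → £27.5071
Blazer £221.34: apparel, under £250.00 → 0% → £0.00
Basic car wash £14.58: personal services → 4.5% → £0.6561
Scarf £21.97: apparel, under £250.00 → 0% → £0.00
Poetry collection £20.82: books and periodicals → 0% → £0.00
Storage bin £29.96: all other tangible goods → 10% → £2.996
Wool sweater £61.39: apparel, under £250.00 → 0% → £0.00
Dress shirt £37.12: apparel, under £250.00 → 0% → £0.00
Unrounded tax sum = £31.1592 → £31.16

£31.16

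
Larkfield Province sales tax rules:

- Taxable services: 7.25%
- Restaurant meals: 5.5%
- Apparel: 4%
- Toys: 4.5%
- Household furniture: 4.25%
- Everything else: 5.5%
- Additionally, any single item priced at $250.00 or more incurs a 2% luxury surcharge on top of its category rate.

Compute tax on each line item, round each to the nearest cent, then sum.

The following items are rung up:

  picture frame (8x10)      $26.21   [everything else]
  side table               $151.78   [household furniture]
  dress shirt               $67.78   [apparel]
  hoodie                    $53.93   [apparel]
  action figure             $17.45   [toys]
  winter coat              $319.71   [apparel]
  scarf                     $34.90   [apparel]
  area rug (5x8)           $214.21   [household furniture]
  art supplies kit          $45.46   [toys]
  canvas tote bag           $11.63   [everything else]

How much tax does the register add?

Picture frame (8x10) $26.21: everything else → 5.5% → $1.44
Side table $151.78: household furniture → 4.25% → $6.45
Dress shirt $67.78: apparel → 4% → $2.71
Hoodie $53.93: apparel → 4% → $2.16
Action figure $17.45: toys → 4.5% → $0.79
Winter coat $319.71: apparel → 4% + 2% surcharge = 6% → $19.18
Scarf $34.90: apparel → 4% → $1.40
Area rug (5x8) $214.21: household furniture → 4.25% → $9.10
Art supplies kit $45.46: toys → 4.5% → $2.05
Canvas tote bag $11.63: everything else → 5.5% → $0.64
Total tax = $1.44 + $6.45 + $2.71 + $2.16 + $0.79 + $19.18 + $1.40 + $9.10 + $2.05 + $0.64 = $45.92

$45.92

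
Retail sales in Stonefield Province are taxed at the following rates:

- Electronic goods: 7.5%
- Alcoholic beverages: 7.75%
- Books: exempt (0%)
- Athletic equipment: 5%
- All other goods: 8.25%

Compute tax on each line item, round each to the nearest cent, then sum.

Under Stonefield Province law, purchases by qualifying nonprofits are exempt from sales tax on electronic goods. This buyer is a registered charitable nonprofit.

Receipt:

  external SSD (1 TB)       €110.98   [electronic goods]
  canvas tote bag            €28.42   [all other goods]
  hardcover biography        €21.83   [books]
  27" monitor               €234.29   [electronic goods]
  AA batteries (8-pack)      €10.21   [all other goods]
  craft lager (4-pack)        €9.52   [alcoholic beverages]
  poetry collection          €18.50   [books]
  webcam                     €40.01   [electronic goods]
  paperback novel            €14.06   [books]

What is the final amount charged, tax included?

€491.74

External SSD (1 TB) €110.98: electronic goods, buyer-exempt → 0% → €0.00
Canvas tote bag €28.42: all other goods → 8.25% → €2.34
Hardcover biography €21.83: books → 0% → €0.00
27" monitor €234.29: electronic goods, buyer-exempt → 0% → €0.00
AA batteries (8-pack) €10.21: all other goods → 8.25% → €0.84
Craft lager (4-pack) €9.52: alcoholic beverages → 7.75% → €0.74
Poetry collection €18.50: books → 0% → €0.00
Webcam €40.01: electronic goods, buyer-exempt → 0% → €0.00
Paperback novel €14.06: books → 0% → €0.00
Subtotal = €487.82; tax = €3.92; total due = €491.74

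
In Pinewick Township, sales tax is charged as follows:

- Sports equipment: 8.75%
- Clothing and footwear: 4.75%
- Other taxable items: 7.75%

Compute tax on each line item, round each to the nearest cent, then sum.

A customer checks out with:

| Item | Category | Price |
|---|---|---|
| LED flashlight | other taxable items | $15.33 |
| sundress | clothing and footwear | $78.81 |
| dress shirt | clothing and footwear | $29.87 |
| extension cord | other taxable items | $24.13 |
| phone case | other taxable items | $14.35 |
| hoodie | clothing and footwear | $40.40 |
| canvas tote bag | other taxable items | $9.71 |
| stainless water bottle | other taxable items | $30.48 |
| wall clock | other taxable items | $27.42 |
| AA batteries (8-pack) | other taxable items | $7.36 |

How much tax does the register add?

LED flashlight $15.33: other taxable items → 7.75% → $1.19
Sundress $78.81: clothing and footwear → 4.75% → $3.74
Dress shirt $29.87: clothing and footwear → 4.75% → $1.42
Extension cord $24.13: other taxable items → 7.75% → $1.87
Phone case $14.35: other taxable items → 7.75% → $1.11
Hoodie $40.40: clothing and footwear → 4.75% → $1.92
Canvas tote bag $9.71: other taxable items → 7.75% → $0.75
Stainless water bottle $30.48: other taxable items → 7.75% → $2.36
Wall clock $27.42: other taxable items → 7.75% → $2.13
AA batteries (8-pack) $7.36: other taxable items → 7.75% → $0.57
Total tax = $1.19 + $3.74 + $1.42 + $1.87 + $1.11 + $1.92 + $0.75 + $2.36 + $2.13 + $0.57 = $17.06

$17.06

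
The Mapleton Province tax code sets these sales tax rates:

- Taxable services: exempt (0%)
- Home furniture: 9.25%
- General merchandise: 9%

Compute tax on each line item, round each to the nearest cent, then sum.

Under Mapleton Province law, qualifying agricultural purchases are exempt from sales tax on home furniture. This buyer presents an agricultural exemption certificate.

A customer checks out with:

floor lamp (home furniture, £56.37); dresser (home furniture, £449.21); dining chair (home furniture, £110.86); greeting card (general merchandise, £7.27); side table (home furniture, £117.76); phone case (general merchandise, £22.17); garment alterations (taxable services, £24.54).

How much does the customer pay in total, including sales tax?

Floor lamp £56.37: home furniture, buyer-exempt → 0% → £0.00
Dresser £449.21: home furniture, buyer-exempt → 0% → £0.00
Dining chair £110.86: home furniture, buyer-exempt → 0% → £0.00
Greeting card £7.27: general merchandise → 9% → £0.65
Side table £117.76: home furniture, buyer-exempt → 0% → £0.00
Phone case £22.17: general merchandise → 9% → £2.00
Garment alterations £24.54: taxable services → 0% → £0.00
Subtotal = £788.18; tax = £2.65; total due = £790.83

£790.83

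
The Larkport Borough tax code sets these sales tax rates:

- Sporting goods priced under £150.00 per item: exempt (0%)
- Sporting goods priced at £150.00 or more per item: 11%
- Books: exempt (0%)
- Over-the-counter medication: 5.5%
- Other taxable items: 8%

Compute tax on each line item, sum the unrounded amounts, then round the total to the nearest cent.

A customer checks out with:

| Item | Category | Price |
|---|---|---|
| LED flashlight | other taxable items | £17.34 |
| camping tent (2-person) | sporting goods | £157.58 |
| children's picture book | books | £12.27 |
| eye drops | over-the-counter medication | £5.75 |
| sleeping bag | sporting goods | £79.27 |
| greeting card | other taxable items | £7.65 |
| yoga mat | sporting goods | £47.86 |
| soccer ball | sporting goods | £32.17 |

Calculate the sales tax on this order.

LED flashlight £17.34: other taxable items → 8% → £1.3872
Camping tent (2-person) £157.58: sporting goods, £150.00 or more → 11% → £17.3338
Children's picture book £12.27: books → 0% → £0.00
Eye drops £5.75: over-the-counter medication → 5.5% → £0.31625
Sleeping bag £79.27: sporting goods, under £150.00 → 0% → £0.00
Greeting card £7.65: other taxable items → 8% → £0.612
Yoga mat £47.86: sporting goods, under £150.00 → 0% → £0.00
Soccer ball £32.17: sporting goods, under £150.00 → 0% → £0.00
Unrounded tax sum = £19.64925 → £19.65

£19.65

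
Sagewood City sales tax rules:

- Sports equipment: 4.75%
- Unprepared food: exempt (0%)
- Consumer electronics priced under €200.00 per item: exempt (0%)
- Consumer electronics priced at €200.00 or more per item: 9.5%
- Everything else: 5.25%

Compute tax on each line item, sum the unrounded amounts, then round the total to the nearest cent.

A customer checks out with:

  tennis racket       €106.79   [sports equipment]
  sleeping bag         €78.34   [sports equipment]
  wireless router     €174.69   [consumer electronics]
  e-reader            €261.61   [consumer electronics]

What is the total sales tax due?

Tennis racket €106.79: sports equipment → 4.75% → €5.072525
Sleeping bag €78.34: sports equipment → 4.75% → €3.72115
Wireless router €174.69: consumer electronics, under €200.00 → 0% → €0.00
E-reader €261.61: consumer electronics, €200.00 or more → 9.5% → €24.85295
Unrounded tax sum = €33.646625 → €33.65

€33.65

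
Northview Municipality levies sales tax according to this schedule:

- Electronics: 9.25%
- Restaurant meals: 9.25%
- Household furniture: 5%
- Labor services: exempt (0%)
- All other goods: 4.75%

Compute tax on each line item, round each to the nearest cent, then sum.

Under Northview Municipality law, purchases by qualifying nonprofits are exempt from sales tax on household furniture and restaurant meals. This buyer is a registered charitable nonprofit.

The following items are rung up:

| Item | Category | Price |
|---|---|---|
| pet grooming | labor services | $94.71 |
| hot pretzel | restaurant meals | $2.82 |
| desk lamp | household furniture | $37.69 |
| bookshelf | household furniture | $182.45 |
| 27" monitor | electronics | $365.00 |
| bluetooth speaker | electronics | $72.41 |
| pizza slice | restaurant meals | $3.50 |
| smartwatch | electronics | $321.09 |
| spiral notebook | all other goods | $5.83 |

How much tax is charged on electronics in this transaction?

$70.16

27" monitor $365.00: electronics → 9.25% → $33.76
Bluetooth speaker $72.41: electronics → 9.25% → $6.70
Smartwatch $321.09: electronics → 9.25% → $29.70
Tax on electronics = $33.76 + $6.70 + $29.70 = $70.16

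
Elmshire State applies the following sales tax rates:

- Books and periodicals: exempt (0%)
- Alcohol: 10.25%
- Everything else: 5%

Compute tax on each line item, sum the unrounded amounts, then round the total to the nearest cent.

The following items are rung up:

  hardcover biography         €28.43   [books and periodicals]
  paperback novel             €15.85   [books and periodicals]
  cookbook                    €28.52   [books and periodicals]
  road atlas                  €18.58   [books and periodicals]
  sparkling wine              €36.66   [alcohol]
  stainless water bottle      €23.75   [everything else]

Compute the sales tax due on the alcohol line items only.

Sparkling wine €36.66: alcohol → 10.25% → €3.75765
Tax on alcohol: unrounded sum = €3.75765 → €3.76

€3.76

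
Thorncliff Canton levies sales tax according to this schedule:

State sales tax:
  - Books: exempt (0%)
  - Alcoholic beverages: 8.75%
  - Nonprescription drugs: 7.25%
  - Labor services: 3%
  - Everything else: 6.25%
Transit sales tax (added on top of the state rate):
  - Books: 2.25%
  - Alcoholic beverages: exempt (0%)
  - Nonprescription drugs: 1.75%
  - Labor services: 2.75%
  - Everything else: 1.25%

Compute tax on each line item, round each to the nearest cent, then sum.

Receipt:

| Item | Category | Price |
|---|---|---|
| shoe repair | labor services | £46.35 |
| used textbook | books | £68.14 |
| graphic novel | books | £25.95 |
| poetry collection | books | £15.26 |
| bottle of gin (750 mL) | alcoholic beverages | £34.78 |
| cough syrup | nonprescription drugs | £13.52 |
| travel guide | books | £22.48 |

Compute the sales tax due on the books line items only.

Used textbook £68.14: books → 0% + 2.25% transit = 2.25% → £1.53
Graphic novel £25.95: books → 0% + 2.25% transit = 2.25% → £0.58
Poetry collection £15.26: books → 0% + 2.25% transit = 2.25% → £0.34
Travel guide £22.48: books → 0% + 2.25% transit = 2.25% → £0.51
Tax on books = £1.53 + £0.58 + £0.34 + £0.51 = £2.96

£2.96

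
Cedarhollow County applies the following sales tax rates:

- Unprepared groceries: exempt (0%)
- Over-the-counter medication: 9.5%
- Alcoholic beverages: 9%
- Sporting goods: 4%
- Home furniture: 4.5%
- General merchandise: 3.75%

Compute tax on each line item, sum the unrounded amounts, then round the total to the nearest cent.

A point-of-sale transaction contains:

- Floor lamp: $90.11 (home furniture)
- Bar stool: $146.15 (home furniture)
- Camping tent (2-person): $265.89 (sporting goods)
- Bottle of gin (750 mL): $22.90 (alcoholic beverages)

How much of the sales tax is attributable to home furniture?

Floor lamp $90.11: home furniture → 4.5% → $4.05495
Bar stool $146.15: home furniture → 4.5% → $6.57675
Tax on home furniture: unrounded sum = $10.6317 → $10.63

$10.63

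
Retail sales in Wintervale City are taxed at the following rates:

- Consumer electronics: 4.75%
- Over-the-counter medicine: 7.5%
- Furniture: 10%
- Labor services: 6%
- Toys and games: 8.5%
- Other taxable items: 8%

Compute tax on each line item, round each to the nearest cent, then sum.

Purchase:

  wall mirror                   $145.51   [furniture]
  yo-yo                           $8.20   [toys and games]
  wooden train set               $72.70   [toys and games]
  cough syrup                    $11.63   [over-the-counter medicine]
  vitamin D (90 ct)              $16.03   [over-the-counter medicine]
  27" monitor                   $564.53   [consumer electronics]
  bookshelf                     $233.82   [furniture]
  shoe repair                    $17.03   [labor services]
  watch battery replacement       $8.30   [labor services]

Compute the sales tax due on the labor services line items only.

Shoe repair $17.03: labor services → 6% → $1.02
Watch battery replacement $8.30: labor services → 6% → $0.50
Tax on labor services = $1.02 + $0.50 = $1.52

$1.52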